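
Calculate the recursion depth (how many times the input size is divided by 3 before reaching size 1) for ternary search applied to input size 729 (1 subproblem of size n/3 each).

For divide and conquer with division factor 3:

Problem sizes at each level:
Level 0: 729
Level 1: 243
Level 2: 81
Level 3: 27
Level 4: 9
Level 5: 3
Level 6: 1

The root is level 0 and the size-1 base case is level 6 (the tree spans levels 0 through 6, i.e. 7 levels counting the root), so the depth is the number of divisions: log_3(729) = 6

The recursion tree depth is log_3(729) = 6. At each level, the problem size is divided by 3, so it takes 6 divisions to reduce to a base case of size 1. The algorithm makes 1 recursive call at each level.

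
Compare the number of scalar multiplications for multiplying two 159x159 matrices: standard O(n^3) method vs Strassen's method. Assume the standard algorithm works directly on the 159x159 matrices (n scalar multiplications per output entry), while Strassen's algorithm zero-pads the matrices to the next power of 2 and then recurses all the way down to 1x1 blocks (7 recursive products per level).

Matrix multiplication for 159x159 matrices:

Strassen's algorithm requires power-of-2 dimensions. Pad 159x159 to 256x256 (next power of 2).

Standard algorithm: 159^3 = 4019679 multiplications
Strassen's algorithm: 7^(log2(256)) = 7^8 = 5764801 multiplications
Difference: 4019679 - 5764801 = -1745122 (Strassen uses MORE here due to padding overhead — for small or just-over-power-of-2 n, padding can outweigh the per-level savings)

Standard: 4019679 multiplications (159^3). Strassen: 5764801 multiplications (7^8, after padding to 256x256). Strassen reduces 8 recursive multiplications to 7 at each level.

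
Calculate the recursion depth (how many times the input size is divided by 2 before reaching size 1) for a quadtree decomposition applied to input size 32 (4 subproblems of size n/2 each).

For divide and conquer with division factor 2:

Problem sizes at each level:
Level 0: 32
Level 1: 16
Level 2: 8
Level 3: 4
Level 4: 2
Level 5: 1

The root is level 0 and the size-1 base case is level 5 (the tree spans levels 0 through 5, i.e. 6 levels counting the root), so the depth is the number of divisions: log_2(32) = 5

The recursion tree depth is log_2(32) = 5. At each level, the problem size is divided by 2, so it takes 5 divisions to reduce to a base case of size 1. The algorithm makes 4 recursive calls at each level.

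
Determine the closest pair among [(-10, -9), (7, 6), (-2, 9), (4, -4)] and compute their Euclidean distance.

Computing all pairwise distances among 4 points:

d((-10, -9), (7, 6)) = 22.6716
d((-10, -9), (-2, 9)) = 19.6977
d((-10, -9), (4, -4)) = 14.8661
d((7, 6), (-2, 9)) = 9.4868 <-- minimum
d((7, 6), (4, -4)) = 10.4403
d((-2, 9), (4, -4)) = 14.3178

Closest pair: (7, 6) and (-2, 9) with distance 9.4868

The closest pair is (7, 6) and (-2, 9) with Euclidean distance 9.4868. For 4 points, brute-force pairwise comparison is shown above. For large n, the divide-and-conquer algorithm (sort by x, recurse on halves, check the dividing strip) achieves O(n log n).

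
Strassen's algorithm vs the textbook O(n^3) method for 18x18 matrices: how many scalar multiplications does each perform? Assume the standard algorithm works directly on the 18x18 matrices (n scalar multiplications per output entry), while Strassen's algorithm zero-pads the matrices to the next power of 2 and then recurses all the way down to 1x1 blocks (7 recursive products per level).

Matrix multiplication for 18x18 matrices:

Strassen's algorithm requires power-of-2 dimensions. Pad 18x18 to 32x32 (next power of 2).

Standard algorithm: 18^3 = 5832 multiplications
Strassen's algorithm: 7^(log2(32)) = 7^5 = 16807 multiplications
Difference: 5832 - 16807 = -10975 (Strassen uses MORE here due to padding overhead — for small or just-over-power-of-2 n, padding can outweigh the per-level savings)

Standard: 5832 multiplications (18^3). Strassen: 16807 multiplications (7^5, after padding to 32x32). Strassen reduces 8 recursive multiplications to 7 at each level.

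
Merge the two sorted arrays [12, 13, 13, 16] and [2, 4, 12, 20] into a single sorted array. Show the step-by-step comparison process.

Merging process:

Compare 12 vs 2: take 2 from right. Merged: [2]
Compare 12 vs 4: take 4 from right. Merged: [2, 4]
Compare 12 vs 12: take 12 from left. Merged: [2, 4, 12]
Compare 13 vs 12: take 12 from right. Merged: [2, 4, 12, 12]
Compare 13 vs 20: take 13 from left. Merged: [2, 4, 12, 12, 13]
Compare 13 vs 20: take 13 from left. Merged: [2, 4, 12, 12, 13, 13]
Compare 16 vs 20: take 16 from left. Merged: [2, 4, 12, 12, 13, 13, 16]
Append remaining from right: [20]. Merged: [2, 4, 12, 12, 13, 13, 16, 20]

Final merged array: [2, 4, 12, 12, 13, 13, 16, 20]
Total comparisons: 7

The merged array is [2, 4, 12, 12, 13, 13, 16, 20], requiring 7 comparisons. The merge step runs in O(n) time where n is the total number of elements.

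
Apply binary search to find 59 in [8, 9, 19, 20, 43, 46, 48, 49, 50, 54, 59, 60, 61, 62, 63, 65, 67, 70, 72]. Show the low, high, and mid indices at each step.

Binary search for 59 in [8, 9, 19, 20, 43, 46, 48, 49, 50, 54, 59, 60, 61, 62, 63, 65, 67, 70, 72]:

lo=0, hi=18, mid=9, arr[mid]=54 -> 54 < 59, search right half
lo=10, hi=18, mid=14, arr[mid]=63 -> 63 > 59, search left half
lo=10, hi=13, mid=11, arr[mid]=60 -> 60 > 59, search left half
lo=10, hi=10, mid=10, arr[mid]=59 -> Found target at index 10!

Binary search finds 59 at index 10 after 4 comparisons. The search repeatedly halves the search space by comparing with the middle element.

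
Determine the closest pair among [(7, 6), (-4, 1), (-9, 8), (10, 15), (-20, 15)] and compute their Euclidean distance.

Computing all pairwise distances among 5 points:

d((7, 6), (-4, 1)) = 12.083
d((7, 6), (-9, 8)) = 16.1245
d((7, 6), (10, 15)) = 9.4868
d((7, 6), (-20, 15)) = 28.4605
d((-4, 1), (-9, 8)) = 8.6023 <-- minimum
d((-4, 1), (10, 15)) = 19.799
d((-4, 1), (-20, 15)) = 21.2603
d((-9, 8), (10, 15)) = 20.2485
d((-9, 8), (-20, 15)) = 13.0384
d((10, 15), (-20, 15)) = 30.0

Closest pair: (-4, 1) and (-9, 8) with distance 8.6023

The closest pair is (-4, 1) and (-9, 8) with Euclidean distance 8.6023. For 5 points, brute-force pairwise comparison is shown above. For large n, the divide-and-conquer algorithm (sort by x, recurse on halves, check the dividing strip) achieves O(n log n).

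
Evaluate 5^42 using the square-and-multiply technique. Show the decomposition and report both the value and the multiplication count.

Computing 5^42 by squaring (build up from 5^1; each line after the first costs one multiplication):

5^1 = 5
5^2 = (5^1)^2 = 5^2 = 25
5^4 = (5^2)^2 = 25^2 = 625
5^5 = 5 * 5^4 = 5 * 625 = 3125
5^10 = (5^5)^2 = 3125^2 = 9765625
5^20 = (5^10)^2 = 9765625^2 = 95367431640625
5^21 = 5 * 5^20 = 5 * 95367431640625 = 476837158203125
5^42 = (5^21)^2 = 476837158203125^2 = 227373675443232059478759765625

Result: 227373675443232059478759765625
Multiplications needed: 7 (7 lines after 5^1)

5^42 = 227373675443232059478759765625. Using exponentiation by squaring, this requires 7 multiplications. The key idea: if the exponent is even, square the half-power; if odd, multiply by the base once.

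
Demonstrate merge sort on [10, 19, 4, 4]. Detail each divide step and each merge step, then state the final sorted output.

Merge sort trace:

Split: [10, 19, 4, 4] -> [10, 19] and [4, 4]
  Split: [10, 19] -> [10] and [19]
  Merge: [10] + [19] -> [10, 19]
  Split: [4, 4] -> [4] and [4]
  Merge: [4] + [4] -> [4, 4]
Merge: [10, 19] + [4, 4] -> [4, 4, 10, 19]

Final sorted array: [4, 4, 10, 19]

The merge sort proceeds by recursively splitting the array and merging sorted halves.
After all merges, the sorted array is [4, 4, 10, 19].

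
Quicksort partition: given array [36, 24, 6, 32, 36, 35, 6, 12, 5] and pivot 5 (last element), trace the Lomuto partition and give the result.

Lomuto partition with pivot = 5:

Initial array: [36, 24, 6, 32, 36, 35, 6, 12, 5]

arr[0]=36 > 5: no swap
arr[1]=24 > 5: no swap
arr[2]=6 > 5: no swap
arr[3]=32 > 5: no swap
arr[4]=36 > 5: no swap
arr[5]=35 > 5: no swap
arr[6]=6 > 5: no swap
arr[7]=12 > 5: no swap

Place pivot at position 0: [5, 24, 6, 32, 36, 35, 6, 12, 36]
Pivot position: 0

After partitioning with pivot 5, the array becomes [5, 24, 6, 32, 36, 35, 6, 12, 36]. The pivot is placed at index 0. All elements to the left of the pivot are <= 5, and all elements to the right are > 5.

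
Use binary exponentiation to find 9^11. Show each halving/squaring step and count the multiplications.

Computing 9^11 by squaring (build up from 9^1; each line after the first costs one multiplication):

9^1 = 9
9^2 = (9^1)^2 = 9^2 = 81
9^4 = (9^2)^2 = 81^2 = 6561
9^5 = 9 * 9^4 = 9 * 6561 = 59049
9^10 = (9^5)^2 = 59049^2 = 3486784401
9^11 = 9 * 9^10 = 9 * 3486784401 = 31381059609

Result: 31381059609
Multiplications needed: 5 (5 lines after 9^1)

9^11 = 31381059609. Using exponentiation by squaring, this requires 5 multiplications. The key idea: if the exponent is even, square the half-power; if odd, multiply by the base once.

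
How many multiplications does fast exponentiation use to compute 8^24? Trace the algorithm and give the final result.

Computing 8^24 by squaring (build up from 8^1; each line after the first costs one multiplication):

8^1 = 8
8^2 = (8^1)^2 = 8^2 = 64
8^3 = 8 * 8^2 = 8 * 64 = 512
8^6 = (8^3)^2 = 512^2 = 262144
8^12 = (8^6)^2 = 262144^2 = 68719476736
8^24 = (8^12)^2 = 68719476736^2 = 4722366482869645213696

Result: 4722366482869645213696
Multiplications needed: 5 (5 lines after 8^1)

8^24 = 4722366482869645213696. Using exponentiation by squaring, this requires 5 multiplications. The key idea: if the exponent is even, square the half-power; if odd, multiply by the base once.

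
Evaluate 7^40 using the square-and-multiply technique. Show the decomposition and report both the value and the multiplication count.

Computing 7^40 by squaring (build up from 7^1; each line after the first costs one multiplication):

7^1 = 7
7^2 = (7^1)^2 = 7^2 = 49
7^4 = (7^2)^2 = 49^2 = 2401
7^5 = 7 * 7^4 = 7 * 2401 = 16807
7^10 = (7^5)^2 = 16807^2 = 282475249
7^20 = (7^10)^2 = 282475249^2 = 79792266297612001
7^40 = (7^20)^2 = 79792266297612001^2 = 6366805760909027985741435139224001

Result: 6366805760909027985741435139224001
Multiplications needed: 6 (6 lines after 7^1)

7^40 = 6366805760909027985741435139224001. Using exponentiation by squaring, this requires 6 multiplications. The key idea: if the exponent is even, square the half-power; if odd, multiply by the base once.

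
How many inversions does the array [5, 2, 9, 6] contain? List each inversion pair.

Finding inversions in [5, 2, 9, 6]:

(0, 1): arr[0]=5 > arr[1]=2
(2, 3): arr[2]=9 > arr[3]=6

Total inversions: 2

The array has 2 inversion(s): (0,1), (2,3). Each pair (i,j) satisfies i < j and arr[i] > arr[j].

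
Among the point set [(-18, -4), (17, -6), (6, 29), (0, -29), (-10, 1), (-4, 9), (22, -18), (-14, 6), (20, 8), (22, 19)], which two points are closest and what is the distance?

Computing all pairwise distances among 10 points:

d((-18, -4), (17, -6)) = 35.0571
d((-18, -4), (6, 29)) = 40.8044
d((-18, -4), (0, -29)) = 30.8058
d((-18, -4), (-10, 1)) = 9.434
d((-18, -4), (-4, 9)) = 19.105
d((-18, -4), (22, -18)) = 42.3792
d((-18, -4), (-14, 6)) = 10.7703
d((-18, -4), (20, 8)) = 39.8497
d((-18, -4), (22, 19)) = 46.1411
d((17, -6), (6, 29)) = 36.6879
d((17, -6), (0, -29)) = 28.6007
d((17, -6), (-10, 1)) = 27.8927
d((17, -6), (-4, 9)) = 25.807
d((17, -6), (22, -18)) = 13.0
d((17, -6), (-14, 6)) = 33.2415
d((17, -6), (20, 8)) = 14.3178
d((17, -6), (22, 19)) = 25.4951
d((6, 29), (0, -29)) = 58.3095
d((6, 29), (-10, 1)) = 32.249
d((6, 29), (-4, 9)) = 22.3607
d((6, 29), (22, -18)) = 49.6488
d((6, 29), (-14, 6)) = 30.4795
d((6, 29), (20, 8)) = 25.2389
d((6, 29), (22, 19)) = 18.868
d((0, -29), (-10, 1)) = 31.6228
d((0, -29), (-4, 9)) = 38.2099
d((0, -29), (22, -18)) = 24.5967
d((0, -29), (-14, 6)) = 37.6962
d((0, -29), (20, 8)) = 42.0595
d((0, -29), (22, 19)) = 52.8015
d((-10, 1), (-4, 9)) = 10.0
d((-10, 1), (22, -18)) = 37.2156
d((-10, 1), (-14, 6)) = 6.4031 <-- minimum
d((-10, 1), (20, 8)) = 30.8058
d((-10, 1), (22, 19)) = 36.7151
d((-4, 9), (22, -18)) = 37.4833
d((-4, 9), (-14, 6)) = 10.4403
d((-4, 9), (20, 8)) = 24.0208
d((-4, 9), (22, 19)) = 27.8568
d((22, -18), (-14, 6)) = 43.2666
d((22, -18), (20, 8)) = 26.0768
d((22, -18), (22, 19)) = 37.0
d((-14, 6), (20, 8)) = 34.0588
d((-14, 6), (22, 19)) = 38.2753
d((20, 8), (22, 19)) = 11.1803

Closest pair: (-10, 1) and (-14, 6) with distance 6.4031

The closest pair is (-10, 1) and (-14, 6) with Euclidean distance 6.4031. For 10 points, brute-force pairwise comparison is shown above. For large n, the divide-and-conquer algorithm (sort by x, recurse on halves, check the dividing strip) achieves O(n log n).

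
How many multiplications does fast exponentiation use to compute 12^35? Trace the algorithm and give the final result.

Computing 12^35 by squaring (build up from 12^1; each line after the first costs one multiplication):

12^1 = 12
12^2 = (12^1)^2 = 12^2 = 144
12^4 = (12^2)^2 = 144^2 = 20736
12^8 = (12^4)^2 = 20736^2 = 429981696
12^16 = (12^8)^2 = 429981696^2 = 184884258895036416
12^17 = 12 * 12^16 = 12 * 184884258895036416 = 2218611106740436992
12^34 = (12^17)^2 = 2218611106740436992^2 = 4922235242952026704037113243122008064
12^35 = 12 * 12^34 = 12 * 4922235242952026704037113243122008064 = 59066822915424320448445358917464096768

Result: 59066822915424320448445358917464096768
Multiplications needed: 7 (7 lines after 12^1)

12^35 = 59066822915424320448445358917464096768. Using exponentiation by squaring, this requires 7 multiplications. The key idea: if the exponent is even, square the half-power; if odd, multiply by the base once.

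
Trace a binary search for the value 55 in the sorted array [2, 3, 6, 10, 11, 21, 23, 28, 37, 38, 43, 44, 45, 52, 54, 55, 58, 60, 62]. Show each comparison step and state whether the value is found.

Binary search for 55 in [2, 3, 6, 10, 11, 21, 23, 28, 37, 38, 43, 44, 45, 52, 54, 55, 58, 60, 62]:

lo=0, hi=18, mid=9, arr[mid]=38 -> 38 < 55, search right half
lo=10, hi=18, mid=14, arr[mid]=54 -> 54 < 55, search right half
lo=15, hi=18, mid=16, arr[mid]=58 -> 58 > 55, search left half
lo=15, hi=15, mid=15, arr[mid]=55 -> Found target at index 15!

Binary search finds 55 at index 15 after 4 comparisons. The search repeatedly halves the search space by comparing with the middle element.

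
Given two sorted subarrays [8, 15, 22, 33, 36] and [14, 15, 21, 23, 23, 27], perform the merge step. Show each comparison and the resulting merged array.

Merging process:

Compare 8 vs 14: take 8 from left. Merged: [8]
Compare 15 vs 14: take 14 from right. Merged: [8, 14]
Compare 15 vs 15: take 15 from left. Merged: [8, 14, 15]
Compare 22 vs 15: take 15 from right. Merged: [8, 14, 15, 15]
Compare 22 vs 21: take 21 from right. Merged: [8, 14, 15, 15, 21]
Compare 22 vs 23: take 22 from left. Merged: [8, 14, 15, 15, 21, 22]
Compare 33 vs 23: take 23 from right. Merged: [8, 14, 15, 15, 21, 22, 23]
Compare 33 vs 23: take 23 from right. Merged: [8, 14, 15, 15, 21, 22, 23, 23]
Compare 33 vs 27: take 27 from right. Merged: [8, 14, 15, 15, 21, 22, 23, 23, 27]
Append remaining from left: [33, 36]. Merged: [8, 14, 15, 15, 21, 22, 23, 23, 27, 33, 36]

Final merged array: [8, 14, 15, 15, 21, 22, 23, 23, 27, 33, 36]
Total comparisons: 9

The merged array is [8, 14, 15, 15, 21, 22, 23, 23, 27, 33, 36], requiring 9 comparisons. The merge step runs in O(n) time where n is the total number of elements.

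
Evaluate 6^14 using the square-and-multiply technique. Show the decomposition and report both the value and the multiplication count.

Computing 6^14 by squaring (build up from 6^1; each line after the first costs one multiplication):

6^1 = 6
6^2 = (6^1)^2 = 6^2 = 36
6^3 = 6 * 6^2 = 6 * 36 = 216
6^6 = (6^3)^2 = 216^2 = 46656
6^7 = 6 * 6^6 = 6 * 46656 = 279936
6^14 = (6^7)^2 = 279936^2 = 78364164096

Result: 78364164096
Multiplications needed: 5 (5 lines after 6^1)

6^14 = 78364164096. Using exponentiation by squaring, this requires 5 multiplications. The key idea: if the exponent is even, square the half-power; if odd, multiply by the base once.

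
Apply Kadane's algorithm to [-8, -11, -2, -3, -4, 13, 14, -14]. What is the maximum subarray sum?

Using Kadane's algorithm on [-8, -11, -2, -3, -4, 13, 14, -14]:

Scanning through the array:
Position 1 (value -11): max_ending_here = -11, max_so_far = -8
Position 2 (value -2): max_ending_here = -2, max_so_far = -2
Position 3 (value -3): max_ending_here = -3, max_so_far = -2
Position 4 (value -4): max_ending_here = -4, max_so_far = -2
Position 5 (value 13): max_ending_here = 13, max_so_far = 13
Position 6 (value 14): max_ending_here = 27, max_so_far = 27
Position 7 (value -14): max_ending_here = 13, max_so_far = 27

Maximum subarray: [13, 14]
Maximum sum: 27

The maximum subarray is [13, 14] with sum 27. This subarray runs from index 5 to index 6.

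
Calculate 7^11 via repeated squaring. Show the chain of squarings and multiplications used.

Computing 7^11 by squaring (build up from 7^1; each line after the first costs one multiplication):

7^1 = 7
7^2 = (7^1)^2 = 7^2 = 49
7^4 = (7^2)^2 = 49^2 = 2401
7^5 = 7 * 7^4 = 7 * 2401 = 16807
7^10 = (7^5)^2 = 16807^2 = 282475249
7^11 = 7 * 7^10 = 7 * 282475249 = 1977326743

Result: 1977326743
Multiplications needed: 5 (5 lines after 7^1)

7^11 = 1977326743. Using exponentiation by squaring, this requires 5 multiplications. The key idea: if the exponent is even, square the half-power; if odd, multiply by the base once.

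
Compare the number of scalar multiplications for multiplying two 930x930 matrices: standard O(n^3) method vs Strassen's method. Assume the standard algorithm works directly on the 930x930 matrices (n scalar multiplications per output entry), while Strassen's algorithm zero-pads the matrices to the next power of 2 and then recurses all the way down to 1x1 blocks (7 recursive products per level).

Matrix multiplication for 930x930 matrices:

Strassen's algorithm requires power-of-2 dimensions. Pad 930x930 to 1024x1024 (next power of 2).

Standard algorithm: 930^3 = 804357000 multiplications
Strassen's algorithm: 7^(log2(1024)) = 7^10 = 282475249 multiplications
Savings: 804357000 - 282475249 = 521881751 multiplications

Standard: 804357000 multiplications (930^3). Strassen: 282475249 multiplications (7^10, after padding to 1024x1024). Strassen reduces 8 recursive multiplications to 7 at each level.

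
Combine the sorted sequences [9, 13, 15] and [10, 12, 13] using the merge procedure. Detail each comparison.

Merging process:

Compare 9 vs 10: take 9 from left. Merged: [9]
Compare 13 vs 10: take 10 from right. Merged: [9, 10]
Compare 13 vs 12: take 12 from right. Merged: [9, 10, 12]
Compare 13 vs 13: take 13 from left. Merged: [9, 10, 12, 13]
Compare 15 vs 13: take 13 from right. Merged: [9, 10, 12, 13, 13]
Append remaining from left: [15]. Merged: [9, 10, 12, 13, 13, 15]

Final merged array: [9, 10, 12, 13, 13, 15]
Total comparisons: 5

The merged array is [9, 10, 12, 13, 13, 15], requiring 5 comparisons. The merge step runs in O(n) time where n is the total number of elements.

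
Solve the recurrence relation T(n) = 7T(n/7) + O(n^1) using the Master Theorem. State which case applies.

Master Theorem for T(n) = 7T(n/7) + O(n^1):

a = 7, b = 7, c = 1
log_b(a) = log_7(7) = 1.0000

Case 2: c = 1 = log_7(7) = 1.0000
T(n) = O(n^1 log n) = O(n log n)

For T(n) = 7T(n/7) + O(n^1): log_7(7) = 1.0000. This is Case 2 of the Master Theorem (c = log_b(a), equal work at all levels), giving O(n log n).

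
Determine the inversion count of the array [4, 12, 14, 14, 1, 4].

Finding inversions in [4, 12, 14, 14, 1, 4]:

(0, 4): arr[0]=4 > arr[4]=1
(1, 4): arr[1]=12 > arr[4]=1
(1, 5): arr[1]=12 > arr[5]=4
(2, 4): arr[2]=14 > arr[4]=1
(2, 5): arr[2]=14 > arr[5]=4
(3, 4): arr[3]=14 > arr[4]=1
(3, 5): arr[3]=14 > arr[5]=4

Total inversions: 7

The array has 7 inversion(s): (0,4), (1,4), (1,5), (2,4), (2,5), (3,4), (3,5). Each pair (i,j) satisfies i < j and arr[i] > arr[j].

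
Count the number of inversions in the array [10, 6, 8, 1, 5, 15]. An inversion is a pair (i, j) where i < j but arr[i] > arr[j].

Finding inversions in [10, 6, 8, 1, 5, 15]:

(0, 1): arr[0]=10 > arr[1]=6
(0, 2): arr[0]=10 > arr[2]=8
(0, 3): arr[0]=10 > arr[3]=1
(0, 4): arr[0]=10 > arr[4]=5
(1, 3): arr[1]=6 > arr[3]=1
(1, 4): arr[1]=6 > arr[4]=5
(2, 3): arr[2]=8 > arr[3]=1
(2, 4): arr[2]=8 > arr[4]=5

Total inversions: 8

The array has 8 inversion(s): (0,1), (0,2), (0,3), (0,4), (1,3), (1,4), (2,3), (2,4). Each pair (i,j) satisfies i < j and arr[i] > arr[j].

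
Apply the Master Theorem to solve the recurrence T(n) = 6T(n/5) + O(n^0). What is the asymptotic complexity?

Master Theorem for T(n) = 6T(n/5) + O(n^0):

a = 6, b = 5, c = 0
log_b(a) = log_5(6) = 1.1133

Case 1: c = 0 < log_5(6) = 1.1133
T(n) = O(n^(log_5 6))

For T(n) = 6T(n/5) + O(n^0): log_5(6) = 1.1133. This is Case 1 of the Master Theorem (c < log_b(a), work dominated by leaves), giving O(n^(log_5 6)).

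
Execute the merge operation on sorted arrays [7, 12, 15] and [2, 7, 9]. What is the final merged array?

Merging process:

Compare 7 vs 2: take 2 from right. Merged: [2]
Compare 7 vs 7: take 7 from left. Merged: [2, 7]
Compare 12 vs 7: take 7 from right. Merged: [2, 7, 7]
Compare 12 vs 9: take 9 from right. Merged: [2, 7, 7, 9]
Append remaining from left: [12, 15]. Merged: [2, 7, 7, 9, 12, 15]

Final merged array: [2, 7, 7, 9, 12, 15]
Total comparisons: 4

The merged array is [2, 7, 7, 9, 12, 15], requiring 4 comparisons. The merge step runs in O(n) time where n is the total number of elements.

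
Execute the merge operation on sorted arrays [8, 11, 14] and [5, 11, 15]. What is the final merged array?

Merging process:

Compare 8 vs 5: take 5 from right. Merged: [5]
Compare 8 vs 11: take 8 from left. Merged: [5, 8]
Compare 11 vs 11: take 11 from left. Merged: [5, 8, 11]
Compare 14 vs 11: take 11 from right. Merged: [5, 8, 11, 11]
Compare 14 vs 15: take 14 from left. Merged: [5, 8, 11, 11, 14]
Append remaining from right: [15]. Merged: [5, 8, 11, 11, 14, 15]

Final merged array: [5, 8, 11, 11, 14, 15]
Total comparisons: 5

The merged array is [5, 8, 11, 11, 14, 15], requiring 5 comparisons. The merge step runs in O(n) time where n is the total number of elements.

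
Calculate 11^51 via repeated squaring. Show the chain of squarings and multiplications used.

Computing 11^51 by squaring (build up from 11^1; each line after the first costs one multiplication):

11^1 = 11
11^2 = (11^1)^2 = 11^2 = 121
11^3 = 11 * 11^2 = 11 * 121 = 1331
11^6 = (11^3)^2 = 1331^2 = 1771561
11^12 = (11^6)^2 = 1771561^2 = 3138428376721
11^24 = (11^12)^2 = 3138428376721^2 = 9849732675807611094711841
11^25 = 11 * 11^24 = 11 * 9849732675807611094711841 = 108347059433883722041830251
11^50 = (11^25)^2 = 108347059433883722041830251^2 = 11739085287969531650666649599035831993898213898723001
11^51 = 11 * 11^50 = 11 * 11739085287969531650666649599035831993898213898723001 = 129129938167664848157333145589394151932880352885953011

Result: 129129938167664848157333145589394151932880352885953011
Multiplications needed: 8 (8 lines after 11^1)

11^51 = 129129938167664848157333145589394151932880352885953011. Using exponentiation by squaring, this requires 8 multiplications. The key idea: if the exponent is even, square the half-power; if odd, multiply by the base once.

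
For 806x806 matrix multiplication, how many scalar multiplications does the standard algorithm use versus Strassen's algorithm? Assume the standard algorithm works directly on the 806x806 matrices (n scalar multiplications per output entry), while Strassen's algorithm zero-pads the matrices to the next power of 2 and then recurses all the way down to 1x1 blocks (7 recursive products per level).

Matrix multiplication for 806x806 matrices:

Strassen's algorithm requires power-of-2 dimensions. Pad 806x806 to 1024x1024 (next power of 2).

Standard algorithm: 806^3 = 523606616 multiplications
Strassen's algorithm: 7^(log2(1024)) = 7^10 = 282475249 multiplications
Savings: 523606616 - 282475249 = 241131367 multiplications

Standard: 523606616 multiplications (806^3). Strassen: 282475249 multiplications (7^10, after padding to 1024x1024). Strassen reduces 8 recursive multiplications to 7 at each level.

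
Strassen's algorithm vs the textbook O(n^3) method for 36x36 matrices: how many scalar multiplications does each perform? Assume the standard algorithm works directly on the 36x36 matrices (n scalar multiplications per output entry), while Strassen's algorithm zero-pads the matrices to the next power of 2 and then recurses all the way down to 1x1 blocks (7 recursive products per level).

Matrix multiplication for 36x36 matrices:

Strassen's algorithm requires power-of-2 dimensions. Pad 36x36 to 64x64 (next power of 2).

Standard algorithm: 36^3 = 46656 multiplications
Strassen's algorithm: 7^(log2(64)) = 7^6 = 117649 multiplications
Difference: 46656 - 117649 = -70993 (Strassen uses MORE here due to padding overhead — for small or just-over-power-of-2 n, padding can outweigh the per-level savings)

Standard: 46656 multiplications (36^3). Strassen: 117649 multiplications (7^6, after padding to 64x64). Strassen reduces 8 recursive multiplications to 7 at each level.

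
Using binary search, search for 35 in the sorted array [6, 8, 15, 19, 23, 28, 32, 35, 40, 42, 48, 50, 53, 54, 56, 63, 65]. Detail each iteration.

Binary search for 35 in [6, 8, 15, 19, 23, 28, 32, 35, 40, 42, 48, 50, 53, 54, 56, 63, 65]:

lo=0, hi=16, mid=8, arr[mid]=40 -> 40 > 35, search left half
lo=0, hi=7, mid=3, arr[mid]=19 -> 19 < 35, search right half
lo=4, hi=7, mid=5, arr[mid]=28 -> 28 < 35, search right half
lo=6, hi=7, mid=6, arr[mid]=32 -> 32 < 35, search right half
lo=7, hi=7, mid=7, arr[mid]=35 -> Found target at index 7!

Binary search finds 35 at index 7 after 5 comparisons. The search repeatedly halves the search space by comparing with the middle element.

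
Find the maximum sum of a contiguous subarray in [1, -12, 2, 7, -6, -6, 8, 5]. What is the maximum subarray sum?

Using Kadane's algorithm on [1, -12, 2, 7, -6, -6, 8, 5]:

Scanning through the array:
Position 1 (value -12): max_ending_here = -11, max_so_far = 1
Position 2 (value 2): max_ending_here = 2, max_so_far = 2
Position 3 (value 7): max_ending_here = 9, max_so_far = 9
Position 4 (value -6): max_ending_here = 3, max_so_far = 9
Position 5 (value -6): max_ending_here = -3, max_so_far = 9
Position 6 (value 8): max_ending_here = 8, max_so_far = 9
Position 7 (value 5): max_ending_here = 13, max_so_far = 13

Maximum subarray: [8, 5]
Maximum sum: 13

The maximum subarray is [8, 5] with sum 13. This subarray runs from index 6 to index 7.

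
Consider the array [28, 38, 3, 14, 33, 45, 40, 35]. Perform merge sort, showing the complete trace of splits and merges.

Merge sort trace:

Split: [28, 38, 3, 14, 33, 45, 40, 35] -> [28, 38, 3, 14] and [33, 45, 40, 35]
  Split: [28, 38, 3, 14] -> [28, 38] and [3, 14]
    Split: [28, 38] -> [28] and [38]
    Merge: [28] + [38] -> [28, 38]
    Split: [3, 14] -> [3] and [14]
    Merge: [3] + [14] -> [3, 14]
  Merge: [28, 38] + [3, 14] -> [3, 14, 28, 38]
  Split: [33, 45, 40, 35] -> [33, 45] and [40, 35]
    Split: [33, 45] -> [33] and [45]
    Merge: [33] + [45] -> [33, 45]
    Split: [40, 35] -> [40] and [35]
    Merge: [40] + [35] -> [35, 40]
  Merge: [33, 45] + [35, 40] -> [33, 35, 40, 45]
Merge: [3, 14, 28, 38] + [33, 35, 40, 45] -> [3, 14, 28, 33, 35, 38, 40, 45]

Final sorted array: [3, 14, 28, 33, 35, 38, 40, 45]

The merge sort proceeds by recursively splitting the array and merging sorted halves.
After all merges, the sorted array is [3, 14, 28, 33, 35, 38, 40, 45].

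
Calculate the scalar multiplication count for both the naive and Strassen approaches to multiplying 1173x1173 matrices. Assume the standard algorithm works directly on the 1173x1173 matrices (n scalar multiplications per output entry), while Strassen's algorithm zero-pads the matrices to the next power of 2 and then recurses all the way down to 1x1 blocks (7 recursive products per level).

Matrix multiplication for 1173x1173 matrices:

Strassen's algorithm requires power-of-2 dimensions. Pad 1173x1173 to 2048x2048 (next power of 2).

Standard algorithm: 1173^3 = 1613964717 multiplications
Strassen's algorithm: 7^(log2(2048)) = 7^11 = 1977326743 multiplications
Difference: 1613964717 - 1977326743 = -363362026 (Strassen uses MORE here due to padding overhead — for small or just-over-power-of-2 n, padding can outweigh the per-level savings)

Standard: 1613964717 multiplications (1173^3). Strassen: 1977326743 multiplications (7^11, after padding to 2048x2048). Strassen reduces 8 recursive multiplications to 7 at each level.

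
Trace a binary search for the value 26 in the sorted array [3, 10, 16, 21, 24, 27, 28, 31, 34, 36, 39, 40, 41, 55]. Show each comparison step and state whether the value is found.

Binary search for 26 in [3, 10, 16, 21, 24, 27, 28, 31, 34, 36, 39, 40, 41, 55]:

lo=0, hi=13, mid=6, arr[mid]=28 -> 28 > 26, search left half
lo=0, hi=5, mid=2, arr[mid]=16 -> 16 < 26, search right half
lo=3, hi=5, mid=4, arr[mid]=24 -> 24 < 26, search right half
lo=5, hi=5, mid=5, arr[mid]=27 -> 27 > 26, search left half
lo=5 > hi=4, target 26 not found

Binary search determines that 26 is not in the array after 4 comparisons. The search space was exhausted without finding the target.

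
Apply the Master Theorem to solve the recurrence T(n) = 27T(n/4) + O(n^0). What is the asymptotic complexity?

Master Theorem for T(n) = 27T(n/4) + O(n^0):

a = 27, b = 4, c = 0
log_b(a) = log_4(27) = 2.3774

Case 1: c = 0 < log_4(27) = 2.3774
T(n) = O(n^(log_4 27))

For T(n) = 27T(n/4) + O(n^0): log_4(27) = 2.3774. This is Case 1 of the Master Theorem (c < log_b(a), work dominated by leaves), giving O(n^(log_4 27)).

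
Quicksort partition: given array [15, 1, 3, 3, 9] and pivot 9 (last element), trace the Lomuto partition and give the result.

Lomuto partition with pivot = 9:

Initial array: [15, 1, 3, 3, 9]

arr[0]=15 > 9: no swap
arr[1]=1 <= 9: swap with position 0, array becomes [1, 15, 3, 3, 9]
arr[2]=3 <= 9: swap with position 1, array becomes [1, 3, 15, 3, 9]
arr[3]=3 <= 9: swap with position 2, array becomes [1, 3, 3, 15, 9]

Place pivot at position 3: [1, 3, 3, 9, 15]
Pivot position: 3

After partitioning with pivot 9, the array becomes [1, 3, 3, 9, 15]. The pivot is placed at index 3. All elements to the left of the pivot are <= 9, and all elements to the right are > 9.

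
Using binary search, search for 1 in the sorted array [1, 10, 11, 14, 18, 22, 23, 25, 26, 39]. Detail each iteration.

Binary search for 1 in [1, 10, 11, 14, 18, 22, 23, 25, 26, 39]:

lo=0, hi=9, mid=4, arr[mid]=18 -> 18 > 1, search left half
lo=0, hi=3, mid=1, arr[mid]=10 -> 10 > 1, search left half
lo=0, hi=0, mid=0, arr[mid]=1 -> Found target at index 0!

Binary search finds 1 at index 0 after 3 comparisons. The search repeatedly halves the search space by comparing with the middle element.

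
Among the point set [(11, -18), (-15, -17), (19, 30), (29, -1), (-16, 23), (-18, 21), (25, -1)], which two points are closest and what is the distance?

Computing all pairwise distances among 7 points:

d((11, -18), (-15, -17)) = 26.0192
d((11, -18), (19, 30)) = 48.6621
d((11, -18), (29, -1)) = 24.7588
d((11, -18), (-16, 23)) = 49.0918
d((11, -18), (-18, 21)) = 48.6004
d((11, -18), (25, -1)) = 22.0227
d((-15, -17), (19, 30)) = 58.0086
d((-15, -17), (29, -1)) = 46.8188
d((-15, -17), (-16, 23)) = 40.0125
d((-15, -17), (-18, 21)) = 38.1182
d((-15, -17), (25, -1)) = 43.0813
d((19, 30), (29, -1)) = 32.573
d((19, 30), (-16, 23)) = 35.6931
d((19, 30), (-18, 21)) = 38.0789
d((19, 30), (25, -1)) = 31.5753
d((29, -1), (-16, 23)) = 51.0
d((29, -1), (-18, 21)) = 51.8941
d((29, -1), (25, -1)) = 4.0
d((-16, 23), (-18, 21)) = 2.8284 <-- minimum
d((-16, 23), (25, -1)) = 47.5079
d((-18, 21), (25, -1)) = 48.3011

Closest pair: (-16, 23) and (-18, 21) with distance 2.8284

The closest pair is (-16, 23) and (-18, 21) with Euclidean distance 2.8284. For 7 points, brute-force pairwise comparison is shown above. For large n, the divide-and-conquer algorithm (sort by x, recurse on halves, check the dividing strip) achieves O(n log n).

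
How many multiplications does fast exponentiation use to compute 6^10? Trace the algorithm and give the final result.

Computing 6^10 by squaring (build up from 6^1; each line after the first costs one multiplication):

6^1 = 6
6^2 = (6^1)^2 = 6^2 = 36
6^4 = (6^2)^2 = 36^2 = 1296
6^5 = 6 * 6^4 = 6 * 1296 = 7776
6^10 = (6^5)^2 = 7776^2 = 60466176

Result: 60466176
Multiplications needed: 4 (4 lines after 6^1)

6^10 = 60466176. Using exponentiation by squaring, this requires 4 multiplications. The key idea: if the exponent is even, square the half-power; if odd, multiply by the base once.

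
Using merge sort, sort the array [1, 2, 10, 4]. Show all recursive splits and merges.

Merge sort trace:

Split: [1, 2, 10, 4] -> [1, 2] and [10, 4]
  Split: [1, 2] -> [1] and [2]
  Merge: [1] + [2] -> [1, 2]
  Split: [10, 4] -> [10] and [4]
  Merge: [10] + [4] -> [4, 10]
Merge: [1, 2] + [4, 10] -> [1, 2, 4, 10]

Final sorted array: [1, 2, 4, 10]

The merge sort proceeds by recursively splitting the array and merging sorted halves.
After all merges, the sorted array is [1, 2, 4, 10].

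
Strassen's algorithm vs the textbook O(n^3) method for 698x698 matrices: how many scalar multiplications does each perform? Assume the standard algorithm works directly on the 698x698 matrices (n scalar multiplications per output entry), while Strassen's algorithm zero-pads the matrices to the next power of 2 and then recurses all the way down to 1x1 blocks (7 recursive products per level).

Matrix multiplication for 698x698 matrices:

Strassen's algorithm requires power-of-2 dimensions. Pad 698x698 to 1024x1024 (next power of 2).

Standard algorithm: 698^3 = 340068392 multiplications
Strassen's algorithm: 7^(log2(1024)) = 7^10 = 282475249 multiplications
Savings: 340068392 - 282475249 = 57593143 multiplications

Standard: 340068392 multiplications (698^3). Strassen: 282475249 multiplications (7^10, after padding to 1024x1024). Strassen reduces 8 recursive multiplications to 7 at each level.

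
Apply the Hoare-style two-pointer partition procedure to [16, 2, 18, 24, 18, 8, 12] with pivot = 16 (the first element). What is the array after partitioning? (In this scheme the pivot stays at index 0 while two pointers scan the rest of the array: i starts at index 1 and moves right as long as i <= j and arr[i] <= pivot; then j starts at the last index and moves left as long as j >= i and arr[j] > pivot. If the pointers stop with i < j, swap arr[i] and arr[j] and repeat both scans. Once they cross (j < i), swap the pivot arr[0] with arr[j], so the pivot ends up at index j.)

Hoare-style two-pointer partition with pivot = 16:

Initial array: [16, 2, 18, 24, 18, 8, 12]

Pointers start at i = 1, j = 6.
i stops at index 2 (arr[2]=18 > 16), j stops at index 6 (arr[6]=12 <= 16): swap arr[2] and arr[6], array becomes [16, 2, 12, 24, 18, 8, 18]
i stops at index 3 (arr[3]=24 > 16), j stops at index 5 (arr[5]=8 <= 16): swap arr[3] and arr[5], array becomes [16, 2, 12, 8, 18, 24, 18]
i ends at 4, j ends at 3: the pointers have crossed (j < i), so scanning stops.

Swap pivot arr[0] with arr[3] to place pivot at position 3: [8, 2, 12, 16, 18, 24, 18]
Pivot position: 3

After partitioning with pivot 16, the array becomes [8, 2, 12, 16, 18, 24, 18]. The pivot is placed at index 3. All elements to the left of the pivot are <= 16, and all elements to the right are > 16.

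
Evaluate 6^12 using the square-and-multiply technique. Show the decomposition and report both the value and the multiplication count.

Computing 6^12 by squaring (build up from 6^1; each line after the first costs one multiplication):

6^1 = 6
6^2 = (6^1)^2 = 6^2 = 36
6^3 = 6 * 6^2 = 6 * 36 = 216
6^6 = (6^3)^2 = 216^2 = 46656
6^12 = (6^6)^2 = 46656^2 = 2176782336

Result: 2176782336
Multiplications needed: 4 (4 lines after 6^1)

6^12 = 2176782336. Using exponentiation by squaring, this requires 4 multiplications. The key idea: if the exponent is even, square the half-power; if odd, multiply by the base once.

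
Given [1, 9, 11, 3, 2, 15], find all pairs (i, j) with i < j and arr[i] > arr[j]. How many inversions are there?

Finding inversions in [1, 9, 11, 3, 2, 15]:

(1, 3): arr[1]=9 > arr[3]=3
(1, 4): arr[1]=9 > arr[4]=2
(2, 3): arr[2]=11 > arr[3]=3
(2, 4): arr[2]=11 > arr[4]=2
(3, 4): arr[3]=3 > arr[4]=2

Total inversions: 5

The array has 5 inversion(s): (1,3), (1,4), (2,3), (2,4), (3,4). Each pair (i,j) satisfies i < j and arr[i] > arr[j].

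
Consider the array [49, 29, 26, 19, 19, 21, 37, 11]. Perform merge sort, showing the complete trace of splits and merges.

Merge sort trace:

Split: [49, 29, 26, 19, 19, 21, 37, 11] -> [49, 29, 26, 19] and [19, 21, 37, 11]
  Split: [49, 29, 26, 19] -> [49, 29] and [26, 19]
    Split: [49, 29] -> [49] and [29]
    Merge: [49] + [29] -> [29, 49]
    Split: [26, 19] -> [26] and [19]
    Merge: [26] + [19] -> [19, 26]
  Merge: [29, 49] + [19, 26] -> [19, 26, 29, 49]
  Split: [19, 21, 37, 11] -> [19, 21] and [37, 11]
    Split: [19, 21] -> [19] and [21]
    Merge: [19] + [21] -> [19, 21]
    Split: [37, 11] -> [37] and [11]
    Merge: [37] + [11] -> [11, 37]
  Merge: [19, 21] + [11, 37] -> [11, 19, 21, 37]
Merge: [19, 26, 29, 49] + [11, 19, 21, 37] -> [11, 19, 19, 21, 26, 29, 37, 49]

Final sorted array: [11, 19, 19, 21, 26, 29, 37, 49]

The merge sort proceeds by recursively splitting the array and merging sorted halves.
After all merges, the sorted array is [11, 19, 19, 21, 26, 29, 37, 49].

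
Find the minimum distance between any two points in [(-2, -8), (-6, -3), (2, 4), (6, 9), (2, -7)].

Computing all pairwise distances among 5 points:

d((-2, -8), (-6, -3)) = 6.4031
d((-2, -8), (2, 4)) = 12.6491
d((-2, -8), (6, 9)) = 18.7883
d((-2, -8), (2, -7)) = 4.1231 <-- minimum
d((-6, -3), (2, 4)) = 10.6301
d((-6, -3), (6, 9)) = 16.9706
d((-6, -3), (2, -7)) = 8.9443
d((2, 4), (6, 9)) = 6.4031
d((2, 4), (2, -7)) = 11.0
d((6, 9), (2, -7)) = 16.4924

Closest pair: (-2, -8) and (2, -7) with distance 4.1231

The closest pair is (-2, -8) and (2, -7) with Euclidean distance 4.1231. For 5 points, brute-force pairwise comparison is shown above. For large n, the divide-and-conquer algorithm (sort by x, recurse on halves, check the dividing strip) achieves O(n log n).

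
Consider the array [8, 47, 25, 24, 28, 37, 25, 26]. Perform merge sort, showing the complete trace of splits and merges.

Merge sort trace:

Split: [8, 47, 25, 24, 28, 37, 25, 26] -> [8, 47, 25, 24] and [28, 37, 25, 26]
  Split: [8, 47, 25, 24] -> [8, 47] and [25, 24]
    Split: [8, 47] -> [8] and [47]
    Merge: [8] + [47] -> [8, 47]
    Split: [25, 24] -> [25] and [24]
    Merge: [25] + [24] -> [24, 25]
  Merge: [8, 47] + [24, 25] -> [8, 24, 25, 47]
  Split: [28, 37, 25, 26] -> [28, 37] and [25, 26]
    Split: [28, 37] -> [28] and [37]
    Merge: [28] + [37] -> [28, 37]
    Split: [25, 26] -> [25] and [26]
    Merge: [25] + [26] -> [25, 26]
  Merge: [28, 37] + [25, 26] -> [25, 26, 28, 37]
Merge: [8, 24, 25, 47] + [25, 26, 28, 37] -> [8, 24, 25, 25, 26, 28, 37, 47]

Final sorted array: [8, 24, 25, 25, 26, 28, 37, 47]

The merge sort proceeds by recursively splitting the array and merging sorted halves.
After all merges, the sorted array is [8, 24, 25, 25, 26, 28, 37, 47].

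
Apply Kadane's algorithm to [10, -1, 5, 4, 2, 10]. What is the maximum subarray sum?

Using Kadane's algorithm on [10, -1, 5, 4, 2, 10]:

Scanning through the array:
Position 1 (value -1): max_ending_here = 9, max_so_far = 10
Position 2 (value 5): max_ending_here = 14, max_so_far = 14
Position 3 (value 4): max_ending_here = 18, max_so_far = 18
Position 4 (value 2): max_ending_here = 20, max_so_far = 20
Position 5 (value 10): max_ending_here = 30, max_so_far = 30

Maximum subarray: [10, -1, 5, 4, 2, 10]
Maximum sum: 30

The maximum subarray is [10, -1, 5, 4, 2, 10] with sum 30. This subarray runs from index 0 to index 5.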